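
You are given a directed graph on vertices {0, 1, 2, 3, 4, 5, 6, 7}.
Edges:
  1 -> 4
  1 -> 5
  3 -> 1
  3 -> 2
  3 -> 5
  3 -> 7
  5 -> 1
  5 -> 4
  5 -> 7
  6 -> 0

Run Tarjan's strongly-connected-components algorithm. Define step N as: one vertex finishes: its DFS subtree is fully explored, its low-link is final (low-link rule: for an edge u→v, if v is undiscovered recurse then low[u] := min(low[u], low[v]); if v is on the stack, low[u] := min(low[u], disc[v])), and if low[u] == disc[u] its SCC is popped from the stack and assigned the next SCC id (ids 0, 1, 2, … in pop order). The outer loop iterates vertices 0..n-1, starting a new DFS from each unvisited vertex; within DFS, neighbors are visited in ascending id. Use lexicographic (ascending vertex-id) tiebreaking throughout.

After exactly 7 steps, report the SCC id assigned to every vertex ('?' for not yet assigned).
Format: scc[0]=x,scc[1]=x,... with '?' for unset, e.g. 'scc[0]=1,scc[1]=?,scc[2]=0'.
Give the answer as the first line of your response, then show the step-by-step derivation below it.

scc[0]=0,scc[1]=3,scc[2]=4,scc[3]=5,scc[4]=1,scc[5]=3,scc[6]=?,scc[7]=2

step 1: low=(low[0]=0,low[1]=?,low[2]=?,low[3]=?,low[4]=?,low[5]=?,low[6]=?,low[7]=?); scc=(scc[0]=0,scc[1]=?,scc[2]=?,scc[3]=?,scc[4]=?,scc[5]=?,scc[6]=?,scc[7]=?)
step 2: low=(low[0]=0,low[1]=1,low[2]=?,low[3]=?,low[4]=2,low[5]=?,low[6]=?,low[7]=?); scc=(scc[0]=0,scc[1]=?,scc[2]=?,scc[3]=?,scc[4]=1,scc[5]=?,scc[6]=?,scc[7]=?)
step 3: low=(low[0]=0,low[1]=1,low[2]=?,low[3]=?,low[4]=2,low[5]=1,low[6]=?,low[7]=4); scc=(scc[0]=0,scc[1]=?,scc[2]=?,scc[3]=?,scc[4]=1,scc[5]=?,scc[6]=?,scc[7]=2)
step 4: low=(low[0]=0,low[1]=1,low[2]=?,low[3]=?,low[4]=2,low[5]=1,low[6]=?,low[7]=4); scc=(scc[0]=0,scc[1]=?,scc[2]=?,scc[3]=?,scc[4]=1,scc[5]=?,scc[6]=?,scc[7]=2)
step 5: low=(low[0]=0,low[1]=1,low[2]=?,low[3]=?,low[4]=2,low[5]=1,low[6]=?,low[7]=4); scc=(scc[0]=0,scc[1]=3,scc[2]=?,scc[3]=?,scc[4]=1,scc[5]=3,scc[6]=?,scc[7]=2)
step 6: low=(low[0]=0,low[1]=1,low[2]=5,low[3]=?,low[4]=2,low[5]=1,low[6]=?,low[7]=4); scc=(scc[0]=0,scc[1]=3,scc[2]=4,scc[3]=?,scc[4]=1,scc[5]=3,scc[6]=?,scc[7]=2)
step 7: low=(low[0]=0,low[1]=1,low[2]=5,low[3]=6,low[4]=2,low[5]=1,low[6]=?,low[7]=4); scc=(scc[0]=0,scc[1]=3,scc[2]=4,scc[3]=5,scc[4]=1,scc[5]=3,scc[6]=?,scc[7]=2)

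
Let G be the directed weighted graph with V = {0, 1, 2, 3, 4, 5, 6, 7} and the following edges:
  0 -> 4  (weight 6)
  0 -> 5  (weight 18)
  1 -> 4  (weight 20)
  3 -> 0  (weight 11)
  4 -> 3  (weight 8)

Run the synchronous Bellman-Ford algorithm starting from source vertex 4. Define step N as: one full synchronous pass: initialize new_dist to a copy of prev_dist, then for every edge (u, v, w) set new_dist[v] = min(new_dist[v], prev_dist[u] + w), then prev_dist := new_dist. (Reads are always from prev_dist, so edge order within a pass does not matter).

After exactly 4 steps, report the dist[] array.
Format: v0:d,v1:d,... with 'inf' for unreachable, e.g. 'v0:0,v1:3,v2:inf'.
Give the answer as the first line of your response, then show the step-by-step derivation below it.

v0:19,v1:inf,v2:inf,v3:8,v4:0,v5:37,v6:inf,v7:inf

step 1: dist = v0:inf,v1:inf,v2:inf,v3:8,v4:0,v5:inf,v6:inf,v7:inf
step 2: dist = v0:19,v1:inf,v2:inf,v3:8,v4:0,v5:inf,v6:inf,v7:inf
step 3: dist = v0:19,v1:inf,v2:inf,v3:8,v4:0,v5:37,v6:inf,v7:inf
step 4: dist = v0:19,v1:inf,v2:inf,v3:8,v4:0,v5:37,v6:inf,v7:inf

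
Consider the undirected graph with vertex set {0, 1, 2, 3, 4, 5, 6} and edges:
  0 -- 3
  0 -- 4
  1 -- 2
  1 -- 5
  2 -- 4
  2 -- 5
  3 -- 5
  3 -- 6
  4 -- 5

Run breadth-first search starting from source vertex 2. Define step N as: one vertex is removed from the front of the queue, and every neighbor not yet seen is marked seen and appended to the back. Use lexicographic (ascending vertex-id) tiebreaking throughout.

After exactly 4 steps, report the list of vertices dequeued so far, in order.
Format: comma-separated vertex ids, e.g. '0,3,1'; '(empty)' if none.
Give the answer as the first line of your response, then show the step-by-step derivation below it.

2,1,4,5

step 1: dequeue 2; queue=[1,4,5]; order=2
step 2: dequeue 1; queue=[4,5]; order=2,1
step 3: dequeue 4; queue=[5,0]; order=2,1,4
step 4: dequeue 5; queue=[0,3]; order=2,1,4,5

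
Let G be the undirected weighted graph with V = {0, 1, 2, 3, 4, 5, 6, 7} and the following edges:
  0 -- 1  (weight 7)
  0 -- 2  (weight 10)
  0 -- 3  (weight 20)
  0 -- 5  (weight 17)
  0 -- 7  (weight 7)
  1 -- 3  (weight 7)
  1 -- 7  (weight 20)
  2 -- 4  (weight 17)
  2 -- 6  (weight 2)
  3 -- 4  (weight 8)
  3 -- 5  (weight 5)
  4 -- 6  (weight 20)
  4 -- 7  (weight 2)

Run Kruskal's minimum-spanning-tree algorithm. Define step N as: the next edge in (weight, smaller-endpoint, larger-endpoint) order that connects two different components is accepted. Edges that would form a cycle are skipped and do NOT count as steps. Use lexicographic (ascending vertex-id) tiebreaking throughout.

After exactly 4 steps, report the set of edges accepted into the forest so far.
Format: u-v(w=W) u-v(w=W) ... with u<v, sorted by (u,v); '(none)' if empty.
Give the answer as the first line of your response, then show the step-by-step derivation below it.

0-1(w=7) 2-6(w=2) 3-5(w=5) 4-7(w=2)

step 1: add edge 2-6 (w=2); MST = {2-6(w=2)}
step 2: add edge 4-7 (w=2); MST = {2-6(w=2) 4-7(w=2)}
step 3: add edge 3-5 (w=5); MST = {2-6(w=2) 3-5(w=5) 4-7(w=2)}
step 4: add edge 0-1 (w=7); MST = {0-1(w=7) 2-6(w=2) 3-5(w=5) 4-7(w=2)}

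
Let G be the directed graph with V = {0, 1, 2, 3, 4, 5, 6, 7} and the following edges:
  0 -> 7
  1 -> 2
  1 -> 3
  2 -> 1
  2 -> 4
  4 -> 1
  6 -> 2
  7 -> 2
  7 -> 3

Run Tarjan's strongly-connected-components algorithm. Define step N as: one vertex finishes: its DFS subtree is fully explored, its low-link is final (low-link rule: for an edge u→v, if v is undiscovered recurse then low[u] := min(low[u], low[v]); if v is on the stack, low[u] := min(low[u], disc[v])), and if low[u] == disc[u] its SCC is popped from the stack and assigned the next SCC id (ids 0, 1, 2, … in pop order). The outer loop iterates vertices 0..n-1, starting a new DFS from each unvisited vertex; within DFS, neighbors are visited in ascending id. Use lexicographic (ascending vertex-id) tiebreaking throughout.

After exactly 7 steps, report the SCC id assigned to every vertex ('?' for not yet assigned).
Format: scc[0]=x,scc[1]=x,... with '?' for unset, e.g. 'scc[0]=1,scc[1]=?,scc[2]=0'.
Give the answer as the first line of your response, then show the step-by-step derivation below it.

scc[0]=3,scc[1]=1,scc[2]=1,scc[3]=0,scc[4]=1,scc[5]=4,scc[6]=?,scc[7]=2

step 1: low=(low[0]=0,low[1]=2,low[2]=2,low[3]=4,low[4]=?,low[5]=?,low[6]=?,low[7]=1); scc=(scc[0]=?,scc[1]=?,scc[2]=?,scc[3]=0,scc[4]=?,scc[5]=?,scc[6]=?,scc[7]=?)
step 2: low=(low[0]=0,low[1]=2,low[2]=2,low[3]=4,low[4]=?,low[5]=?,low[6]=?,low[7]=1); scc=(scc[0]=?,scc[1]=?,scc[2]=?,scc[3]=0,scc[4]=?,scc[5]=?,scc[6]=?,scc[7]=?)
step 3: low=(low[0]=0,low[1]=2,low[2]=2,low[3]=4,low[4]=3,low[5]=?,low[6]=?,low[7]=1); scc=(scc[0]=?,scc[1]=?,scc[2]=?,scc[3]=0,scc[4]=?,scc[5]=?,scc[6]=?,scc[7]=?)
step 4: low=(low[0]=0,low[1]=2,low[2]=2,low[3]=4,low[4]=3,low[5]=?,low[6]=?,low[7]=1); scc=(scc[0]=?,scc[1]=1,scc[2]=1,scc[3]=0,scc[4]=1,scc[5]=?,scc[6]=?,scc[7]=?)
step 5: low=(low[0]=0,low[1]=2,low[2]=2,low[3]=4,low[4]=3,low[5]=?,low[6]=?,low[7]=1); scc=(scc[0]=?,scc[1]=1,scc[2]=1,scc[3]=0,scc[4]=1,scc[5]=?,scc[6]=?,scc[7]=2)
step 6: low=(low[0]=0,low[1]=2,low[2]=2,low[3]=4,low[4]=3,low[5]=?,low[6]=?,low[7]=1); scc=(scc[0]=3,scc[1]=1,scc[2]=1,scc[3]=0,scc[4]=1,scc[5]=?,scc[6]=?,scc[7]=2)
step 7: low=(low[0]=0,low[1]=2,low[2]=2,low[3]=4,low[4]=3,low[5]=6,low[6]=?,low[7]=1); scc=(scc[0]=3,scc[1]=1,scc[2]=1,scc[3]=0,scc[4]=1,scc[5]=4,scc[6]=?,scc[7]=2)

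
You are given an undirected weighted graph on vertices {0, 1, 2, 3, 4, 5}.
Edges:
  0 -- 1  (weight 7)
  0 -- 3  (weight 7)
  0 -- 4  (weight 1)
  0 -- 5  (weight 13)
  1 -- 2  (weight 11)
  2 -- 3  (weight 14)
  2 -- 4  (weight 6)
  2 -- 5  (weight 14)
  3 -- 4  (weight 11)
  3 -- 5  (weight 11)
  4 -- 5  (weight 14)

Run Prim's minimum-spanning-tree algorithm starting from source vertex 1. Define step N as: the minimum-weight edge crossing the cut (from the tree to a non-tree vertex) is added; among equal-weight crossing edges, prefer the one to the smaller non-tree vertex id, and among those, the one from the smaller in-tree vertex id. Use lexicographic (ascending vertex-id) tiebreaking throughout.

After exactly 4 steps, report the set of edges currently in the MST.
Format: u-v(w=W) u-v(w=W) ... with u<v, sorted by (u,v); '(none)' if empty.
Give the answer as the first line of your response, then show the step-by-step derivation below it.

0-1(w=7) 0-3(w=7) 0-4(w=1) 2-4(w=6)

step 1: add edge 0-1 (w=7); MST = {0-1(w=7)}
step 2: add edge 0-4 (w=1); MST = {0-1(w=7) 0-4(w=1)}
step 3: add edge 2-4 (w=6); MST = {0-1(w=7) 0-4(w=1) 2-4(w=6)}
step 4: add edge 0-3 (w=7); MST = {0-1(w=7) 0-3(w=7) 0-4(w=1) 2-4(w=6)}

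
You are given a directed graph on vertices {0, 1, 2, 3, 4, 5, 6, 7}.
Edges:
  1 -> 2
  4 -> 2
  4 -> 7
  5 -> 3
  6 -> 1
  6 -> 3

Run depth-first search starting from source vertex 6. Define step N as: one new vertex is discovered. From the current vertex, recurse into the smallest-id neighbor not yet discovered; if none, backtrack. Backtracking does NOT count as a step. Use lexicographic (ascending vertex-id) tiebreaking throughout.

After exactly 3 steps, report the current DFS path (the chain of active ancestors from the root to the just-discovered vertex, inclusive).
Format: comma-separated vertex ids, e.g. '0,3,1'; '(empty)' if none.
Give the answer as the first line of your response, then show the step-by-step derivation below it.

6,1,2

step 1: discover 6; path=6; order=6
step 2: discover 1; path=6>1; order=6,1
step 3: discover 2; path=6>1>2; order=6,1,2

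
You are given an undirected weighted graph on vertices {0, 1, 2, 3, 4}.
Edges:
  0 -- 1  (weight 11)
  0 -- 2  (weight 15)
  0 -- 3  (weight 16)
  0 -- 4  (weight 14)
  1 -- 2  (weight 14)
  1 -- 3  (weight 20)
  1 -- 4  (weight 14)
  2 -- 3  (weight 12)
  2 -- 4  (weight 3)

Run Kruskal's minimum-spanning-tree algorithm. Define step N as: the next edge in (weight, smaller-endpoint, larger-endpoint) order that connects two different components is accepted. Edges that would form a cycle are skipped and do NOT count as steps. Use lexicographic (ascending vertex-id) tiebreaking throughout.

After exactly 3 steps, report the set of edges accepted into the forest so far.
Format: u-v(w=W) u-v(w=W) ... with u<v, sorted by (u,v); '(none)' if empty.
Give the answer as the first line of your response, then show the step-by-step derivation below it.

0-1(w=11) 2-3(w=12) 2-4(w=3)

step 1: add edge 2-4 (w=3); MST = {2-4(w=3)}
step 2: add edge 0-1 (w=11); MST = {0-1(w=11) 2-4(w=3)}
step 3: add edge 2-3 (w=12); MST = {0-1(w=11) 2-3(w=12) 2-4(w=3)}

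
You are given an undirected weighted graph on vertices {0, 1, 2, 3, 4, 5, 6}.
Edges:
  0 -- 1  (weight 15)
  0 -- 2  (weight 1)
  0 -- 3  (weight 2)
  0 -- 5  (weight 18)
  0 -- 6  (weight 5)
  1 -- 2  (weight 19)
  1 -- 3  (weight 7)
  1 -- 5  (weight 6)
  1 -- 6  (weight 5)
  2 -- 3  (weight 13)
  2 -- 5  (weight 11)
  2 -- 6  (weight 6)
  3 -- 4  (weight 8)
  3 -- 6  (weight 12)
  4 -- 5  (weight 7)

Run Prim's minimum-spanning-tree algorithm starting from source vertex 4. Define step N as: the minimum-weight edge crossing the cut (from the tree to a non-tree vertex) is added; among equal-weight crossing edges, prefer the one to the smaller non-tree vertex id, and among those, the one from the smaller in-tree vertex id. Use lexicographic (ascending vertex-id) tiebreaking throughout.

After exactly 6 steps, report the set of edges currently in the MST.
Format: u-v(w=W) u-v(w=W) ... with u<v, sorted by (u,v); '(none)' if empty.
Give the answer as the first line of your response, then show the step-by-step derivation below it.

0-2(w=1) 0-3(w=2) 0-6(w=5) 1-5(w=6) 1-6(w=5) 4-5(w=7)

step 1: add edge 4-5 (w=7); MST = {4-5(w=7)}
step 2: add edge 1-5 (w=6); MST = {1-5(w=6) 4-5(w=7)}
step 3: add edge 1-6 (w=5); MST = {1-5(w=6) 1-6(w=5) 4-5(w=7)}
step 4: add edge 0-6 (w=5); MST = {0-6(w=5) 1-5(w=6) 1-6(w=5) 4-5(w=7)}
step 5: add edge 0-2 (w=1); MST = {0-2(w=1) 0-6(w=5) 1-5(w=6) 1-6(w=5) 4-5(w=7)}
step 6: add edge 0-3 (w=2); MST = {0-2(w=1) 0-3(w=2) 0-6(w=5) 1-5(w=6) 1-6(w=5) 4-5(w=7)}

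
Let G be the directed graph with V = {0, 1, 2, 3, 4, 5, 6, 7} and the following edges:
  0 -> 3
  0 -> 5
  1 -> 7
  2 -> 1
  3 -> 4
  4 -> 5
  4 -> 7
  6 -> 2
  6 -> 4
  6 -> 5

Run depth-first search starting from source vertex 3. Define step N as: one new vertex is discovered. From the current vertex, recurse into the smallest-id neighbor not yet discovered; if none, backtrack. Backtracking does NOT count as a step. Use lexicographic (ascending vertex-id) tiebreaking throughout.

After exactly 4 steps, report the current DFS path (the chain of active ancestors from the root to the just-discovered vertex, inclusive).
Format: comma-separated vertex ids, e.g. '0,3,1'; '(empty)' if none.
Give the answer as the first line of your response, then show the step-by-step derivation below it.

3,4,7

step 1: discover 3; path=3; order=3
step 2: discover 4; path=3>4; order=3,4
step 3: discover 5; path=3>4>5; order=3,4,5
step 4: discover 7; path=3>4>7; order=3,4,5,7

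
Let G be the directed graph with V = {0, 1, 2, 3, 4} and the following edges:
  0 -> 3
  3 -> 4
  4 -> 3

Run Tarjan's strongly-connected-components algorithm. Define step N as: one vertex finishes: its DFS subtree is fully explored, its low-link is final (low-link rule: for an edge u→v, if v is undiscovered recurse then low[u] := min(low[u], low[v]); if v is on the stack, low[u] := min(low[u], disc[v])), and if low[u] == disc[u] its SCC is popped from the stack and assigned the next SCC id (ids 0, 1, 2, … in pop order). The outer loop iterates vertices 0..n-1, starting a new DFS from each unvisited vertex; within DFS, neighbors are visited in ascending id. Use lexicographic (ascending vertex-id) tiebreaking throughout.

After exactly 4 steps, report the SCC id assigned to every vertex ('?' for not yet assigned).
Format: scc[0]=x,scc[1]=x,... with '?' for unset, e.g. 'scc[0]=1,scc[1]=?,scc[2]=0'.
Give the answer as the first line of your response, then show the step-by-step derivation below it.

scc[0]=1,scc[1]=2,scc[2]=?,scc[3]=0,scc[4]=0

step 1: low=(low[0]=0,low[1]=?,low[2]=?,low[3]=1,low[4]=1); scc=(scc[0]=?,scc[1]=?,scc[2]=?,scc[3]=?,scc[4]=?)
step 2: low=(low[0]=0,low[1]=?,low[2]=?,low[3]=1,low[4]=1); scc=(scc[0]=?,scc[1]=?,scc[2]=?,scc[3]=0,scc[4]=0)
step 3: low=(low[0]=0,low[1]=?,low[2]=?,low[3]=1,low[4]=1); scc=(scc[0]=1,scc[1]=?,scc[2]=?,scc[3]=0,scc[4]=0)
step 4: low=(low[0]=0,low[1]=3,low[2]=?,low[3]=1,low[4]=1); scc=(scc[0]=1,scc[1]=2,scc[2]=?,scc[3]=0,scc[4]=0)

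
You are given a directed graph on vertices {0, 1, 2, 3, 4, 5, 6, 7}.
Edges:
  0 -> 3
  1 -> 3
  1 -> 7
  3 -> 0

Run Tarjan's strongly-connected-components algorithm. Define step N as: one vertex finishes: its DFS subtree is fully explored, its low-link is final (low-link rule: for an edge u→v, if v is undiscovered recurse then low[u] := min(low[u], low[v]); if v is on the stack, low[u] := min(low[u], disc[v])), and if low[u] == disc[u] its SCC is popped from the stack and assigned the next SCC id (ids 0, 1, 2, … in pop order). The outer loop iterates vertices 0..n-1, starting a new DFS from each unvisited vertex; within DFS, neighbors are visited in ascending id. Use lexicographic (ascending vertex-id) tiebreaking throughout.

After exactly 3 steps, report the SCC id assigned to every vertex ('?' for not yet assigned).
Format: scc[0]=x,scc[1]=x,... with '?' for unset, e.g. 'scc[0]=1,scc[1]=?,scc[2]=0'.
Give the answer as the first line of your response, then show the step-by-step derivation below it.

scc[0]=0,scc[1]=?,scc[2]=?,scc[3]=0,scc[4]=?,scc[5]=?,scc[6]=?,scc[7]=1

step 1: low=(low[0]=0,low[1]=?,low[2]=?,low[3]=0,low[4]=?,low[5]=?,low[6]=?,low[7]=?); scc=(scc[0]=?,scc[1]=?,scc[2]=?,scc[3]=?,scc[4]=?,scc[5]=?,scc[6]=?,scc[7]=?)
step 2: low=(low[0]=0,low[1]=?,low[2]=?,low[3]=0,low[4]=?,low[5]=?,low[6]=?,low[7]=?); scc=(scc[0]=0,scc[1]=?,scc[2]=?,scc[3]=0,scc[4]=?,scc[5]=?,scc[6]=?,scc[7]=?)
step 3: low=(low[0]=0,low[1]=2,low[2]=?,low[3]=0,low[4]=?,low[5]=?,low[6]=?,low[7]=3); scc=(scc[0]=0,scc[1]=?,scc[2]=?,scc[3]=0,scc[4]=?,scc[5]=?,scc[6]=?,scc[7]=1)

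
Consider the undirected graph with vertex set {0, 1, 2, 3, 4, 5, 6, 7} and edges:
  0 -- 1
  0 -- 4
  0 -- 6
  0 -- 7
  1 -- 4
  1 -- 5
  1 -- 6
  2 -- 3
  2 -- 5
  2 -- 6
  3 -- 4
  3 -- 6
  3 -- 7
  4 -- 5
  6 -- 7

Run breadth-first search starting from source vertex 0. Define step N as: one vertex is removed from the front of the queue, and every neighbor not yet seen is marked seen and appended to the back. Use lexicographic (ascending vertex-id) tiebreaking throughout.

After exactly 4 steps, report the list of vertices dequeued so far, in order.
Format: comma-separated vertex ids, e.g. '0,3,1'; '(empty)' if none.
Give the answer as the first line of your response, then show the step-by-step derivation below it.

0,1,4,6

step 1: dequeue 0; queue=[1,4,6,7]; order=0
step 2: dequeue 1; queue=[4,6,7,5]; order=0,1
step 3: dequeue 4; queue=[6,7,5,3]; order=0,1,4
step 4: dequeue 6; queue=[7,5,3,2]; order=0,1,4,6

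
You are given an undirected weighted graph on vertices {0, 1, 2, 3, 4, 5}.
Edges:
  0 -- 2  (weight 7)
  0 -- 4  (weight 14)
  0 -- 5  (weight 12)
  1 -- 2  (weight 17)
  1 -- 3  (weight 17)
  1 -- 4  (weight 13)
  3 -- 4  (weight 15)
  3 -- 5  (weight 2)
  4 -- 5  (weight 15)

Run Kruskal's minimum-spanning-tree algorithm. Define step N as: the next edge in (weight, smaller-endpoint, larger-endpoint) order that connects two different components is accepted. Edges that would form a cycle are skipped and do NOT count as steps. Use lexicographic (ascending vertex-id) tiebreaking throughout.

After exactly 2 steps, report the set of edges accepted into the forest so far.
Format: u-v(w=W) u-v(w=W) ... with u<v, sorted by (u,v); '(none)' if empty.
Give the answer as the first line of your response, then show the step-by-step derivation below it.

0-2(w=7) 3-5(w=2)

step 1: add edge 3-5 (w=2); MST = {3-5(w=2)}
step 2: add edge 0-2 (w=7); MST = {0-2(w=7) 3-5(w=2)}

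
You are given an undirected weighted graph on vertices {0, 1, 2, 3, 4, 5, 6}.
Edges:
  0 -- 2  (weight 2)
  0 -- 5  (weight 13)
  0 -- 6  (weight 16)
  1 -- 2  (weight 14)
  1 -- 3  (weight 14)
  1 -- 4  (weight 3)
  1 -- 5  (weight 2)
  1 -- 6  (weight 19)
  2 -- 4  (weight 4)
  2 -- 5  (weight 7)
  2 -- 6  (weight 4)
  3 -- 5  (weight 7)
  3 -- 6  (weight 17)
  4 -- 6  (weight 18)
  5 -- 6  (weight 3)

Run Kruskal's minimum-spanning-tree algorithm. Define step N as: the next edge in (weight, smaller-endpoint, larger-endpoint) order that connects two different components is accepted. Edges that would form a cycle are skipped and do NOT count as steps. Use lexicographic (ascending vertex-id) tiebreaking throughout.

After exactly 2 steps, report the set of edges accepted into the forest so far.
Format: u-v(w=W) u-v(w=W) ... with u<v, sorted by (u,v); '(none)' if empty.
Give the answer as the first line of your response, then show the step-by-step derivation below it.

0-2(w=2) 1-5(w=2)

step 1: add edge 0-2 (w=2); MST = {0-2(w=2)}
step 2: add edge 1-5 (w=2); MST = {0-2(w=2) 1-5(w=2)}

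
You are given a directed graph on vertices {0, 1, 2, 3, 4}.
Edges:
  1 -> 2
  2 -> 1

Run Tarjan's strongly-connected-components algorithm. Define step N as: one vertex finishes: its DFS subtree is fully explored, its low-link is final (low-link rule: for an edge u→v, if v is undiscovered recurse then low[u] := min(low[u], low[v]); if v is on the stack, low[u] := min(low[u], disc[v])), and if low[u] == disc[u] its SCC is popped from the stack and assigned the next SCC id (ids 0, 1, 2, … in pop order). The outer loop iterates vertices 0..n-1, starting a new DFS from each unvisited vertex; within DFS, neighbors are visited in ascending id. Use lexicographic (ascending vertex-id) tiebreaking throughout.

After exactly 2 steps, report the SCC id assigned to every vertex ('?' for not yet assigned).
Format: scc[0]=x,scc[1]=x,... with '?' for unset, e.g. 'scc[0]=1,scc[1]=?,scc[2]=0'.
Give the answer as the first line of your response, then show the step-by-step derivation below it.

scc[0]=0,scc[1]=?,scc[2]=?,scc[3]=?,scc[4]=?

step 1: low=(low[0]=0,low[1]=?,low[2]=?,low[3]=?,low[4]=?); scc=(scc[0]=0,scc[1]=?,scc[2]=?,scc[3]=?,scc[4]=?)
step 2: low=(low[0]=0,low[1]=1,low[2]=1,low[3]=?,low[4]=?); scc=(scc[0]=0,scc[1]=?,scc[2]=?,scc[3]=?,scc[4]=?)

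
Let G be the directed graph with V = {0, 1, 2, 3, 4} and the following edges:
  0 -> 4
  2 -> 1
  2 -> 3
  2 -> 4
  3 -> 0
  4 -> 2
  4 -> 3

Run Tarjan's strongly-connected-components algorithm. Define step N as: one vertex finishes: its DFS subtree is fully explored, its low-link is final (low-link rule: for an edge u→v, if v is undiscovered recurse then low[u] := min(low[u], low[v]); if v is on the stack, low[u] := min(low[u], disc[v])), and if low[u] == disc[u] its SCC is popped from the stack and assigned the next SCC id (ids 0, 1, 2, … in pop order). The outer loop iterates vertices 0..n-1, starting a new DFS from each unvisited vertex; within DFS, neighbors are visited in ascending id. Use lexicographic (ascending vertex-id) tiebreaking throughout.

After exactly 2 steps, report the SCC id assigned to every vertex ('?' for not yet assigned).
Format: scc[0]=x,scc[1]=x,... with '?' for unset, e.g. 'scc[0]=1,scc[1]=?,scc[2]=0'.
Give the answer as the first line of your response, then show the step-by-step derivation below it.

scc[0]=?,scc[1]=0,scc[2]=?,scc[3]=?,scc[4]=?

step 1: low=(low[0]=0,low[1]=3,low[2]=2,low[3]=?,low[4]=1); scc=(scc[0]=?,scc[1]=0,scc[2]=?,scc[3]=?,scc[4]=?)
step 2: low=(low[0]=0,low[1]=3,low[2]=2,low[3]=0,low[4]=1); scc=(scc[0]=?,scc[1]=0,scc[2]=?,scc[3]=?,scc[4]=?)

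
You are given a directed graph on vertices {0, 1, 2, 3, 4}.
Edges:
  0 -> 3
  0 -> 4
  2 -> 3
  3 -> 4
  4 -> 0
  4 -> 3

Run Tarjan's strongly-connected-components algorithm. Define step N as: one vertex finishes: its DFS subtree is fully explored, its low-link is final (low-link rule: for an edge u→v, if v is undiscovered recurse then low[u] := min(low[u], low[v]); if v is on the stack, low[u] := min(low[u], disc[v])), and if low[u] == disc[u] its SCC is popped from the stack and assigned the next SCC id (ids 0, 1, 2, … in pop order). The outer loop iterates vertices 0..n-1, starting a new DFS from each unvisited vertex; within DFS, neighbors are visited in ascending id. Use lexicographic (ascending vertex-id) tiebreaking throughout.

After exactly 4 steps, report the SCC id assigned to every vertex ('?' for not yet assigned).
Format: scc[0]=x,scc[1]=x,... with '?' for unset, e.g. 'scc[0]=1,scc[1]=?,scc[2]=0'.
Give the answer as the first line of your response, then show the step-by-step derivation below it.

scc[0]=0,scc[1]=1,scc[2]=?,scc[3]=0,scc[4]=0

step 1: low=(low[0]=0,low[1]=?,low[2]=?,low[3]=1,low[4]=0); scc=(scc[0]=?,scc[1]=?,scc[2]=?,scc[3]=?,scc[4]=?)
step 2: low=(low[0]=0,low[1]=?,low[2]=?,low[3]=0,low[4]=0); scc=(scc[0]=?,scc[1]=?,scc[2]=?,scc[3]=?,scc[4]=?)
step 3: low=(low[0]=0,low[1]=?,low[2]=?,low[3]=0,low[4]=0); scc=(scc[0]=0,scc[1]=?,scc[2]=?,scc[3]=0,scc[4]=0)
step 4: low=(low[0]=0,low[1]=3,low[2]=?,low[3]=0,low[4]=0); scc=(scc[0]=0,scc[1]=1,scc[2]=?,scc[3]=0,scc[4]=0)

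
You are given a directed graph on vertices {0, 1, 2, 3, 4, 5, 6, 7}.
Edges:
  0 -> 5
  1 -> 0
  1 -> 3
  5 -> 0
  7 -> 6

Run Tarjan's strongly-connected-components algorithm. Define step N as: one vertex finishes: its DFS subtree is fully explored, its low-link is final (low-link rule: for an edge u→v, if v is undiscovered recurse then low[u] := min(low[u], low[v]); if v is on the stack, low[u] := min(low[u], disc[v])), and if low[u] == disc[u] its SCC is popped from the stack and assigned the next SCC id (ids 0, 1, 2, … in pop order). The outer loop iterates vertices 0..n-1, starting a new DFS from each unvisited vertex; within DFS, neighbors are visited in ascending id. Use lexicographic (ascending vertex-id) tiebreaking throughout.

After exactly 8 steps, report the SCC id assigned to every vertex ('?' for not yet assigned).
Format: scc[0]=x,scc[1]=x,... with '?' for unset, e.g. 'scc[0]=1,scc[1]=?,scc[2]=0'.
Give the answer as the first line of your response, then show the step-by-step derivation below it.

scc[0]=0,scc[1]=2,scc[2]=3,scc[3]=1,scc[4]=4,scc[5]=0,scc[6]=5,scc[7]=6

step 1: low=(low[0]=0,low[1]=?,low[2]=?,low[3]=?,low[4]=?,low[5]=0,low[6]=?,low[7]=?); scc=(scc[0]=?,scc[1]=?,scc[2]=?,scc[3]=?,scc[4]=?,scc[5]=?,scc[6]=?,scc[7]=?)
step 2: low=(low[0]=0,low[1]=?,low[2]=?,low[3]=?,low[4]=?,low[5]=0,low[6]=?,low[7]=?); scc=(scc[0]=0,scc[1]=?,scc[2]=?,scc[3]=?,scc[4]=?,scc[5]=0,scc[6]=?,scc[7]=?)
step 3: low=(low[0]=0,low[1]=2,low[2]=?,low[3]=3,low[4]=?,low[5]=0,low[6]=?,low[7]=?); scc=(scc[0]=0,scc[1]=?,scc[2]=?,scc[3]=1,scc[4]=?,scc[5]=0,scc[6]=?,scc[7]=?)
step 4: low=(low[0]=0,low[1]=2,low[2]=?,low[3]=3,low[4]=?,low[5]=0,low[6]=?,low[7]=?); scc=(scc[0]=0,scc[1]=2,scc[2]=?,scc[3]=1,scc[4]=?,scc[5]=0,scc[6]=?,scc[7]=?)
step 5: low=(low[0]=0,low[1]=2,low[2]=4,low[3]=3,low[4]=?,low[5]=0,low[6]=?,low[7]=?); scc=(scc[0]=0,scc[1]=2,scc[2]=3,scc[3]=1,scc[4]=?,scc[5]=0,scc[6]=?,scc[7]=?)
step 6: low=(low[0]=0,low[1]=2,low[2]=4,low[3]=3,low[4]=5,low[5]=0,low[6]=?,low[7]=?); scc=(scc[0]=0,scc[1]=2,scc[2]=3,scc[3]=1,scc[4]=4,scc[5]=0,scc[6]=?,scc[7]=?)
step 7: low=(low[0]=0,low[1]=2,low[2]=4,low[3]=3,low[4]=5,low[5]=0,low[6]=6,low[7]=?); scc=(scc[0]=0,scc[1]=2,scc[2]=3,scc[3]=1,scc[4]=4,scc[5]=0,scc[6]=5,scc[7]=?)
step 8: low=(low[0]=0,low[1]=2,low[2]=4,low[3]=3,low[4]=5,low[5]=0,low[6]=6,low[7]=7); scc=(scc[0]=0,scc[1]=2,scc[2]=3,scc[3]=1,scc[4]=4,scc[5]=0,scc[6]=5,scc[7]=6)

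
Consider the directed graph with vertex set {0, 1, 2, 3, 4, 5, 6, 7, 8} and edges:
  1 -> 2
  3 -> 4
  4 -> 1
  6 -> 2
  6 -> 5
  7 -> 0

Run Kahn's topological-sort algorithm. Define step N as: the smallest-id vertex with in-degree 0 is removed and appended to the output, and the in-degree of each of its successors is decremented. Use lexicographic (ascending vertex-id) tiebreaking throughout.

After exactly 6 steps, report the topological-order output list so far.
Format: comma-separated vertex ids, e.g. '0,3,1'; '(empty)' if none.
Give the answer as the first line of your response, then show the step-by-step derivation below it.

3,4,1,6,2,5

step 1: output 3; order=[3]; indeg=(1,1,2,0,0,1,0,0,0)
step 2: output 4; order=[3,4]; indeg=(1,0,2,0,0,1,0,0,0)
step 3: output 1; order=[3,4,1]; indeg=(1,0,1,0,0,1,0,0,0)
step 4: output 6; order=[3,4,1,6]; indeg=(1,0,0,0,0,0,0,0,0)
step 5: output 2; order=[3,4,1,6,2]; indeg=(1,0,0,0,0,0,0,0,0)
step 6: output 5; order=[3,4,1,6,2,5]; indeg=(1,0,0,0,0,0,0,0,0)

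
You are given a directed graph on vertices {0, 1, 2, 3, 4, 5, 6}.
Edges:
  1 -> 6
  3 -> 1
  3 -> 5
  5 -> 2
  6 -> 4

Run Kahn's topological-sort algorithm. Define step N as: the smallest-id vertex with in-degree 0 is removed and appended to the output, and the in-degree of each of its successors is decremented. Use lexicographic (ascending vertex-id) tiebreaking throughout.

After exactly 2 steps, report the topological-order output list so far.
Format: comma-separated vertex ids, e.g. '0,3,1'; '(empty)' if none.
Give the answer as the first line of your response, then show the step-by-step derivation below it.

0,3

step 1: output 0; order=[0]; indeg=(0,1,1,0,1,1,1)
step 2: output 3; order=[0,3]; indeg=(0,0,1,0,1,0,1)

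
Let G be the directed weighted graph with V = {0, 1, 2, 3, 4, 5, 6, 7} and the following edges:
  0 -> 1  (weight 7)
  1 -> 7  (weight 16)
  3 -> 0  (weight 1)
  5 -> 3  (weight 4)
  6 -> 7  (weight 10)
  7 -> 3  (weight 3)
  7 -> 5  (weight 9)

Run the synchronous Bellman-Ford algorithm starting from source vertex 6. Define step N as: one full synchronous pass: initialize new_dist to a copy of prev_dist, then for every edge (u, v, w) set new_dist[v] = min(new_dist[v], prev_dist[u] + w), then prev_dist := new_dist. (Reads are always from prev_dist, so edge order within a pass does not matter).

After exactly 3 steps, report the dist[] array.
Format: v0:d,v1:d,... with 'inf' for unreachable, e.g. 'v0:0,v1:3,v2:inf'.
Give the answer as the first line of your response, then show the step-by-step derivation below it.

v0:14,v1:inf,v2:inf,v3:13,v4:inf,v5:19,v6:0,v7:10

step 1: dist = v0:inf,v1:inf,v2:inf,v3:inf,v4:inf,v5:inf,v6:0,v7:10
step 2: dist = v0:inf,v1:inf,v2:inf,v3:13,v4:inf,v5:19,v6:0,v7:10
step 3: dist = v0:14,v1:inf,v2:inf,v3:13,v4:inf,v5:19,v6:0,v7:10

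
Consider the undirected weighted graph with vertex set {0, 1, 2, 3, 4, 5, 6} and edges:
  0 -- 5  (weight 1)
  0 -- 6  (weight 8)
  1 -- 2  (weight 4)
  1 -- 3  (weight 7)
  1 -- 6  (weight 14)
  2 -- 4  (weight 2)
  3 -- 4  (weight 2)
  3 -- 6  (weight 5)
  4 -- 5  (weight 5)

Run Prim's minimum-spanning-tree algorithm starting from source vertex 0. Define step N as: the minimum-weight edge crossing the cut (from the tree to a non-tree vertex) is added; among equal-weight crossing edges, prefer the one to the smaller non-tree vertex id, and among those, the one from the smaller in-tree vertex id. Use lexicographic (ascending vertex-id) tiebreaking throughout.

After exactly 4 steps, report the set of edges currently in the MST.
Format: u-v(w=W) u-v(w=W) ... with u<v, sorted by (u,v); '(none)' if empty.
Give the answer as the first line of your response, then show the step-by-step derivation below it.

0-5(w=1) 2-4(w=2) 3-4(w=2) 4-5(w=5)

step 1: add edge 0-5 (w=1); MST = {0-5(w=1)}
step 2: add edge 4-5 (w=5); MST = {0-5(w=1) 4-5(w=5)}
step 3: add edge 2-4 (w=2); MST = {0-5(w=1) 2-4(w=2) 4-5(w=5)}
step 4: add edge 3-4 (w=2); MST = {0-5(w=1) 2-4(w=2) 3-4(w=2) 4-5(w=5)}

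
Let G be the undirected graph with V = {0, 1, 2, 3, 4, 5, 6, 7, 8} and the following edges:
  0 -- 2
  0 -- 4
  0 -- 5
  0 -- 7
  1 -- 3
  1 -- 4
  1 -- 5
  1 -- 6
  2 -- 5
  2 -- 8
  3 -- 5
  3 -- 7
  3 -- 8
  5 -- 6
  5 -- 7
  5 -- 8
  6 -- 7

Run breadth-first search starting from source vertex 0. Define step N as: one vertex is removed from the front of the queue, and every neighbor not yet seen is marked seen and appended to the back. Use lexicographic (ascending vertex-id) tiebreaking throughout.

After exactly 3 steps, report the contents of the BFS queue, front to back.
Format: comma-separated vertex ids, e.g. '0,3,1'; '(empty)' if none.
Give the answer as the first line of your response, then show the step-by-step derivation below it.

5,7,8,1

step 1: dequeue 0; queue=[2,4,5,7]; order=0
step 2: dequeue 2; queue=[4,5,7,8]; order=0,2
step 3: dequeue 4; queue=[5,7,8,1]; order=0,2,4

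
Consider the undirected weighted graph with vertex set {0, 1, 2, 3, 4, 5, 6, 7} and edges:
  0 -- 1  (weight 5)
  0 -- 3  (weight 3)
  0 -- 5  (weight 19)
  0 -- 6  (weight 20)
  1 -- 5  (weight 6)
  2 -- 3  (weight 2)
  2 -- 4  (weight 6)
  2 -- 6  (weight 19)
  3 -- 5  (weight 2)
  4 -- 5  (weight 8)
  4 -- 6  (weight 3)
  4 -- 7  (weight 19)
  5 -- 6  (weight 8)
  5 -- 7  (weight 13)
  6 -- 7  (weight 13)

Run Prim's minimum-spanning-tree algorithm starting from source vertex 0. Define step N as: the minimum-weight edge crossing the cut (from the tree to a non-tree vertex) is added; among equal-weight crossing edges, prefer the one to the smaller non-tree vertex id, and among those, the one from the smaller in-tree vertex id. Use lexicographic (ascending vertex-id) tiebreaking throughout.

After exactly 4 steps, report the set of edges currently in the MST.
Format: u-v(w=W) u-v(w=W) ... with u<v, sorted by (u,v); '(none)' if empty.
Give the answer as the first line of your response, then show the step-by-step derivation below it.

0-1(w=5) 0-3(w=3) 2-3(w=2) 3-5(w=2)

step 1: add edge 0-3 (w=3); MST = {0-3(w=3)}
step 2: add edge 2-3 (w=2); MST = {0-3(w=3) 2-3(w=2)}
step 3: add edge 3-5 (w=2); MST = {0-3(w=3) 2-3(w=2) 3-5(w=2)}
step 4: add edge 0-1 (w=5); MST = {0-1(w=5) 0-3(w=3) 2-3(w=2) 3-5(w=2)}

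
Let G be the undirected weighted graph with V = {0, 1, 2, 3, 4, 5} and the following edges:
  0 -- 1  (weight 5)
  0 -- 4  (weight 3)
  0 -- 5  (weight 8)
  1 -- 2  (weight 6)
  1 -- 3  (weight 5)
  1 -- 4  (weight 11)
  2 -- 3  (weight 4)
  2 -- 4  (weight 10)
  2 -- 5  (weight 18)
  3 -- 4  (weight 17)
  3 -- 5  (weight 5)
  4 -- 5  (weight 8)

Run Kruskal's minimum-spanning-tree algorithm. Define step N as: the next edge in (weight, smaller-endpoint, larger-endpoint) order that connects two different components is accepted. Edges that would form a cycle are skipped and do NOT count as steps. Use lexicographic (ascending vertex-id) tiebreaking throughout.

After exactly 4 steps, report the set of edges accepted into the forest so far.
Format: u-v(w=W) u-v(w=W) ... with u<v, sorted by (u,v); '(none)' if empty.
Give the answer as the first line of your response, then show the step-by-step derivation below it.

0-1(w=5) 0-4(w=3) 1-3(w=5) 2-3(w=4)

step 1: add edge 0-4 (w=3); MST = {0-4(w=3)}
step 2: add edge 2-3 (w=4); MST = {0-4(w=3) 2-3(w=4)}
step 3: add edge 0-1 (w=5); MST = {0-1(w=5) 0-4(w=3) 2-3(w=4)}
step 4: add edge 1-3 (w=5); MST = {0-1(w=5) 0-4(w=3) 1-3(w=5) 2-3(w=4)}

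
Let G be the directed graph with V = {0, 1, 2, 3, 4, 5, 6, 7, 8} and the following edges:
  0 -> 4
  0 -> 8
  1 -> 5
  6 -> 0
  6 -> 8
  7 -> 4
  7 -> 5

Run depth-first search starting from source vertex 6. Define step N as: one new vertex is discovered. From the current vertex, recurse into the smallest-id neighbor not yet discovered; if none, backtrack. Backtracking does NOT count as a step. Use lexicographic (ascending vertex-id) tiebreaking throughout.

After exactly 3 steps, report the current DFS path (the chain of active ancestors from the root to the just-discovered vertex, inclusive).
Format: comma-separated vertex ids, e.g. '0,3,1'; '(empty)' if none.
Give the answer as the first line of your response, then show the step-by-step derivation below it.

6,0,4

step 1: discover 6; path=6; order=6
step 2: discover 0; path=6>0; order=6,0
step 3: discover 4; path=6>0>4; order=6,0,4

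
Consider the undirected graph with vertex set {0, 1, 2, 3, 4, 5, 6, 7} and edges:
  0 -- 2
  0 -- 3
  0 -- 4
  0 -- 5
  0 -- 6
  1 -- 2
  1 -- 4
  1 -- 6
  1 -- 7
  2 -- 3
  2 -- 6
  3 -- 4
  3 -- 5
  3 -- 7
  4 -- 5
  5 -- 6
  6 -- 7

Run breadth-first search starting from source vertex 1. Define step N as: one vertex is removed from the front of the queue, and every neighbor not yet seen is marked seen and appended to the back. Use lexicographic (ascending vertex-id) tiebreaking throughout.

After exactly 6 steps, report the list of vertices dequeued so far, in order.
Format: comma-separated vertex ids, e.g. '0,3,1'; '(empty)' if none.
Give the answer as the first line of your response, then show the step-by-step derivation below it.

1,2,4,6,7,0

step 1: dequeue 1; queue=[2,4,6,7]; order=1
step 2: dequeue 2; queue=[4,6,7,0,3]; order=1,2
step 3: dequeue 4; queue=[6,7,0,3,5]; order=1,2,4
step 4: dequeue 6; queue=[7,0,3,5]; order=1,2,4,6
step 5: dequeue 7; queue=[0,3,5]; order=1,2,4,6,7
step 6: dequeue 0; queue=[3,5]; order=1,2,4,6,7,0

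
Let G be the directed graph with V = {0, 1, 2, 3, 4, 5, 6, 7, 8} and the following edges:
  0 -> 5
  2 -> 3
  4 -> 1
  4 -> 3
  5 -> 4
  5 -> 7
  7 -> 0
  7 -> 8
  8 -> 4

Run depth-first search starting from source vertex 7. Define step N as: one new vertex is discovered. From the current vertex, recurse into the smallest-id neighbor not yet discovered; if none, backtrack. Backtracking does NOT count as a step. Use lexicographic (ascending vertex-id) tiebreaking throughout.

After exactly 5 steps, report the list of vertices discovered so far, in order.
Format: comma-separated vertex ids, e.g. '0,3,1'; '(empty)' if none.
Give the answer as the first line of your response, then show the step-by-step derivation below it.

7,0,5,4,1

step 1: discover 7; path=7; order=7
step 2: discover 0; path=7>0; order=7,0
step 3: discover 5; path=7>0>5; order=7,0,5
step 4: discover 4; path=7>0>5>4; order=7,0,5,4
step 5: discover 1; path=7>0>5>4>1; order=7,0,5,4,1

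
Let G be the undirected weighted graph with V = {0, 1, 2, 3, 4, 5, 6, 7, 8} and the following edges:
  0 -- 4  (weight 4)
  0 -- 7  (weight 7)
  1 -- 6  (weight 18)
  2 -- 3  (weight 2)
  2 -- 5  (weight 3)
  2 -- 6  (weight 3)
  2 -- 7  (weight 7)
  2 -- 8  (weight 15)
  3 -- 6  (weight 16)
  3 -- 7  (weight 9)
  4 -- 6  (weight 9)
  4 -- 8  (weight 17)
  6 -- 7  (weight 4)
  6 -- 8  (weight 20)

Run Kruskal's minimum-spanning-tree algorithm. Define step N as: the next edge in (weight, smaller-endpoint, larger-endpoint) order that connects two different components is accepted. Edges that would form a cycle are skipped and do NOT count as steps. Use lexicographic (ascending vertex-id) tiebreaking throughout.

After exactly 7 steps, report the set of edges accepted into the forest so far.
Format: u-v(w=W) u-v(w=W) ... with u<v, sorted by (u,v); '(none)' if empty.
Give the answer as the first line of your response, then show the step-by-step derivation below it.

0-4(w=4) 0-7(w=7) 2-3(w=2) 2-5(w=3) 2-6(w=3) 2-8(w=15) 6-7(w=4)

step 1: add edge 2-3 (w=2); MST = {2-3(w=2)}
step 2: add edge 2-5 (w=3); MST = {2-3(w=2) 2-5(w=3)}
step 3: add edge 2-6 (w=3); MST = {2-3(w=2) 2-5(w=3) 2-6(w=3)}
step 4: add edge 0-4 (w=4); MST = {0-4(w=4) 2-3(w=2) 2-5(w=3) 2-6(w=3)}
step 5: add edge 6-7 (w=4); MST = {0-4(w=4) 2-3(w=2) 2-5(w=3) 2-6(w=3) 6-7(w=4)}
step 6: add edge 0-7 (w=7); MST = {0-4(w=4) 0-7(w=7) 2-3(w=2) 2-5(w=3) 2-6(w=3) 6-7(w=4)}
step 7: add edge 2-8 (w=15); MST = {0-4(w=4) 0-7(w=7) 2-3(w=2) 2-5(w=3) 2-6(w=3) 2-8(w=15) 6-7(w=4)}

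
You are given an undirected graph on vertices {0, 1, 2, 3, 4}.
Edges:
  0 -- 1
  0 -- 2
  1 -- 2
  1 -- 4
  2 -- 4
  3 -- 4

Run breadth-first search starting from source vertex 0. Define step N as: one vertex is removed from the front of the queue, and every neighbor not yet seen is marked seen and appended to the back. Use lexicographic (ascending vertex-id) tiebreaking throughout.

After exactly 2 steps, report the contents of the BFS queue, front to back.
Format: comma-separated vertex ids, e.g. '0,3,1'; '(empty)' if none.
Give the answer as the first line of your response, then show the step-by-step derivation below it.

2,4

step 1: dequeue 0; queue=[1,2]; order=0
step 2: dequeue 1; queue=[2,4]; order=0,1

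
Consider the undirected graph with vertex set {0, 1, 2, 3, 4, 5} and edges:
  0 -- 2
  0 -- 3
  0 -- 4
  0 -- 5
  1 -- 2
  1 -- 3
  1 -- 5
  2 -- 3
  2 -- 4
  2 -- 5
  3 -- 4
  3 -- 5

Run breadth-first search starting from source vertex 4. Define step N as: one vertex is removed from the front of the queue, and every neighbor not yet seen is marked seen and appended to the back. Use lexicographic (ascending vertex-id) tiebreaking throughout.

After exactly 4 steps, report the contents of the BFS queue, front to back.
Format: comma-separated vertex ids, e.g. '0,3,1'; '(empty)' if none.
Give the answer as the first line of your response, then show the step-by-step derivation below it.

5,1

step 1: dequeue 4; queue=[0,2,3]; order=4
step 2: dequeue 0; queue=[2,3,5]; order=4,0
step 3: dequeue 2; queue=[3,5,1]; order=4,0,2
step 4: dequeue 3; queue=[5,1]; order=4,0,2,3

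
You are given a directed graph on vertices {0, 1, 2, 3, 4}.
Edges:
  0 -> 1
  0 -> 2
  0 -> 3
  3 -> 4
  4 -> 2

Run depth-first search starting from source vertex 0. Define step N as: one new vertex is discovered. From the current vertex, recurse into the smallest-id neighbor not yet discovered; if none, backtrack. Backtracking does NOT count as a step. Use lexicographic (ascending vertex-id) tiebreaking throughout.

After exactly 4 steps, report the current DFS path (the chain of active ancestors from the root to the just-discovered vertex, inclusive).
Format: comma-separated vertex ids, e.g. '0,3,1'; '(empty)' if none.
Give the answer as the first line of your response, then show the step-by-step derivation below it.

0,3

step 1: discover 0; path=0; order=0
step 2: discover 1; path=0>1; order=0,1
step 3: discover 2; path=0>2; order=0,1,2
step 4: discover 3; path=0>3; order=0,1,2,3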